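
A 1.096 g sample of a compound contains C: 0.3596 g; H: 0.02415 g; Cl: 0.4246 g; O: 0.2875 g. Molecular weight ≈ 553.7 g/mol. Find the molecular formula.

C15H12Cl6O9

C: 0.3596 g ÷ 12.01 g/mol = 0.02994 mol
H: 0.02415 g ÷ 1.008 g/mol = 0.02396 mol
Cl: 0.4246 g ÷ 35.45 g/mol = 0.01198 mol
O: 0.2875 g ÷ 16.00 g/mol = 0.01797 mol
Divide by the smallest (0.01198 mol Cl): C 2.500, H 2.000, Cl 1.000, O 1.500
Scaling by 2: C 5.00, H 4.00, Cl 2.00, O 3.00 → C5H4Cl2O3
Empirical-formula mass = 182.98 g/mol
n = 553.7 / 182.98 = 3.03 ≈ 3
Molecular formula = (C5H4Cl2O3)×3 = C15H12Cl6O9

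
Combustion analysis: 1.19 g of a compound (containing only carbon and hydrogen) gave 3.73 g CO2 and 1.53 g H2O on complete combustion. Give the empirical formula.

mol C = 3.73 / 44.01 = 0.08475; mass C = 0.08475 × 12.01 = 1.018 g
mol H = 2 × (1.53 / 18.02) = 0.1698; mass H = 0.1698 × 1.008 = 0.1712 g
Ratios (÷ 0.08475): C 1.000, H 2.004
→ CH2

CH2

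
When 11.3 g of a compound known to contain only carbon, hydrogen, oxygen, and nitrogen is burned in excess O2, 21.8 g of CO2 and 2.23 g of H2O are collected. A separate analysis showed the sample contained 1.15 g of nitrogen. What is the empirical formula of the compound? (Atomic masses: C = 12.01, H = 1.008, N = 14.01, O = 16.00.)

mol C = 21.8 / 44.01 = 0.4953; mass C = 0.4953 × 12.01 = 5.949 g
mol H = 2 × (2.23 / 18.02) = 0.2475; mass H = 0.2475 × 1.008 = 0.2495 g
mol N = 1.15 / 14.01 = 0.08208
mass O = 11.3 − (7.349) = 3.951 g → mol O = 0.2470
Ratios (÷ 0.08208): C 6.035, H 3.015, N 1.000, O 3.009
→ C6H3NO3

C6H3NO3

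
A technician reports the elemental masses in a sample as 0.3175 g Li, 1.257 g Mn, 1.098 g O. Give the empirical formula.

Li2MnO3

Moles — Li: 0.3175 / 6.94 = 0.04575 mol; Mn: 1.257 / 54.94 = 0.02288 mol; O: 1.098 / 16.00 = 0.06863 mol
Divide by the smallest (0.02288 mol Mn): Li 2.000, Mn 1.000, O 2.999
→ Li2MnO3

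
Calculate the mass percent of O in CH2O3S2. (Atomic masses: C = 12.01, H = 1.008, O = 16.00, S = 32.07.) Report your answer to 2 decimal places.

38.05%

Molar mass = 1(12.01) + 2(1.008) + 3(16.00) + 2(32.07) = 126.166 g/mol
Mass of O per mole = 3 × 16.00 = 48.000 g
% O = 48.000 / 126.166 × 100 = 38.05%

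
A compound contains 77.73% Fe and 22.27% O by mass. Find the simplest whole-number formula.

FeO

Assume 100 g: 77.73 g Fe, 22.27 g O.
Moles — Fe: 77.73 / 55.85 = 1.392 mol; O: 22.27 / 16.00 = 1.392 mol
Divide by the smallest (1.392 mol Fe): Fe 1.000, O 1.000
Ratio ≈ 1:1, so the empirical formula is FeO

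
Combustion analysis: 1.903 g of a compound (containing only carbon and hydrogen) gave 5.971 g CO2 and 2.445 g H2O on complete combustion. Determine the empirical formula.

CH2

mol C = 5.971 / 44.01 = 0.1357; mass C = 0.1357 × 12.01 = 1.629 g
mol H = 2 × (2.445 / 18.02) = 0.2714; mass H = 0.2714 × 1.008 = 0.2735 g
Divide by the smallest (0.1357 mol C): C 1.000, H 2.000
→ CH2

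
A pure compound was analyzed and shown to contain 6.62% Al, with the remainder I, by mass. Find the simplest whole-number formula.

AlI3

Assume 100 g: 6.62 g Al, 93.38 g I.
n(Al) = 6.62/26.98 = 0.2454, n(I) = 93.38/126.90 = 0.7359
Ratios (÷ 0.2454): Al 1.000, I 2.999
≈ 1:3 → AlI3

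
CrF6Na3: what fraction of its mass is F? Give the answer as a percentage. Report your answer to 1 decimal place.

Molar mass = 1(52.00) + 6(19.00) + 3(22.99) = 234.970 g/mol
Mass of F per mole = 6 × 19.00 = 114.000 g
% F = 114.000 / 234.970 × 100 = 48.5%

48.5%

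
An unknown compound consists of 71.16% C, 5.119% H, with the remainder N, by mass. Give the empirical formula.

Assume 100 g: 71.16 g C, 5.119 g H, 23.721 g N.
Moles — C: 71.16 / 12.01 = 5.925 mol; H: 5.119 / 1.008 = 5.078 mol; N: 23.721 / 14.01 = 1.693 mol
Divide by the smallest (1.693 mol N): C 3.499, H 2.999, N 1.000
×2: C 7.00, H 6.00, N 2.00 → C7H6N2

C7H6N2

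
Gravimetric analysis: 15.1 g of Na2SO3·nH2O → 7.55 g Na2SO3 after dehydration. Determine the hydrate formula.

Mass of water lost = 15.1 − 7.55 = 7.55 g → 7.55 / 18.02 = 0.419 mol H2O
Molar mass of Na2SO3 = 126.05 g/mol → mol Na2SO3 = 7.55 / 126.05 = 0.0599
n = 0.419 / 0.0599 = 7.00 ≈ 7 → Na2SO3·7H2O

Na2SO3·7H2O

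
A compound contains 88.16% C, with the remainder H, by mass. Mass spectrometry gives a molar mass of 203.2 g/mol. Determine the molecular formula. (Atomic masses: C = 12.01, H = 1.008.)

C15H24

Assume 100 g: 88.16 g C, 11.84 g H.
C: 88.16 g ÷ 12.01 g/mol = 7.341 mol
H: 11.84 g ÷ 1.008 g/mol = 11.75 mol
Divide by the smallest (7.341 mol C): C 1.000, H 1.600
Scaling by 5: C 5.00, H 8.00 → C5H8
Empirical-formula mass = 68.11 g/mol
n = 203.2 / 68.11 = 2.98 ≈ 3
Molecular formula = (C5H8)×3 = C15H24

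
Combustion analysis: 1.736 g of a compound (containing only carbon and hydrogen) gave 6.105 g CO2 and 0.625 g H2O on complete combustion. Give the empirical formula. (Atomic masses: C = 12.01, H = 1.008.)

mol C = 6.105 / 44.01 = 0.1387; mass C = 0.1387 × 12.01 = 1.666 g
mol H = 2 × (0.625 / 18.02) = 0.06937; mass H = 0.06937 × 1.008 = 0.06992 g
Ratios (÷ 0.06937): C 2.000, H 1.000
→ C2H

C2H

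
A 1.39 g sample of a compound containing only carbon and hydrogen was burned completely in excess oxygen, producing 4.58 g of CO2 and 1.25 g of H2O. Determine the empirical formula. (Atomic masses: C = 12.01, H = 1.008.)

C3H4

mol C = 4.58 / 44.01 = 0.1041; mass C = 0.1041 × 12.01 = 1.250 g
mol H = 2 × (1.25 / 18.02) = 0.1387; mass H = 0.1387 × 1.008 = 0.1398 g
Divide by the smallest (0.1041 mol C): C 1.000, H 1.333
×3: C 3.00, H 4.00 → C3H4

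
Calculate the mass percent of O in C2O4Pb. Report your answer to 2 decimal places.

Molar mass = 2(12.01) + 4(16.00) + 1(207.2) = 295.220 g/mol
Mass of O per mole = 4 × 16.00 = 64.000 g
% O = 64.000 / 295.220 × 100 = 21.68%

21.68%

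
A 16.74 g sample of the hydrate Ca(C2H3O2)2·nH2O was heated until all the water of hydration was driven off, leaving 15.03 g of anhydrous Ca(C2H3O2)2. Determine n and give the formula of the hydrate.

Ca(C2H3O2)2·H2O

Mass of water lost = 16.74 − 15.03 = 1.71 g → 1.71 / 18.02 = 0.09489 mol H2O
Molar mass of Ca(C2H3O2)2 = 158.17 g/mol → mol Ca(C2H3O2)2 = 15.03 / 158.17 = 0.09503
n = 0.09489 / 0.09503 = 1.00 ≈ 1 → Ca(C2H3O2)2·H2O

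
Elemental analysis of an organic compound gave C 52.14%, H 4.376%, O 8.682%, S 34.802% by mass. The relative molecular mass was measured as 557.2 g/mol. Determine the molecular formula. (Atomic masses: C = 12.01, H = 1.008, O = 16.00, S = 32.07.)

Assume 100 g: 52.14 g C, 4.376 g H, 8.682 g O, 34.802 g S.
C: 52.14 g ÷ 12.01 g/mol = 4.341 mol
H: 4.376 g ÷ 1.008 g/mol = 4.341 mol
O: 8.682 g ÷ 16.00 g/mol = 0.5426 mol
S: 34.802 g ÷ 32.07 g/mol = 1.085 mol
Smallest is O at 0.5426 mol; normalising gives C 8.001, H 8.000, O 1.000, S 2.000
Ratio ≈ 8:8:1:2, so the empirical formula is C8H8OS2
Empirical-formula mass = 184.28 g/mol
n = 557.2 / 184.28 = 3.02 ≈ 3
Molecular formula = (C8H8OS2)×3 = C24H24O3S6

C24H24O3S6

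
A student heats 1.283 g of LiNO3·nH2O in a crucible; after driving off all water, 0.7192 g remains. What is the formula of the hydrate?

Mass of water lost = 1.283 − 0.7192 = 0.5638 g → 0.5638 / 18.02 = 0.03129 mol H2O
Molar mass of LiNO3 = 68.95 g/mol → mol LiNO3 = 0.7192 / 68.95 = 0.01043
n = 0.03129 / 0.01043 = 3.00 ≈ 3 → LiNO3·3H2O

LiNO3·3H2O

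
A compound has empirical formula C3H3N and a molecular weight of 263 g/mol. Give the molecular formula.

C15H15N5

Empirical-formula mass = 53.06 g/mol
n = 263 / 53.06 = 4.96 ≈ 5
Molecular formula = (C3H3N)5 = C15H15N5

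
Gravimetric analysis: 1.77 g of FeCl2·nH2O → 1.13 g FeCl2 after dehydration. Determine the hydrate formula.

Mass of water lost = 1.77 − 1.13 = 0.64 g → 0.64 / 18.02 = 0.03552 mol H2O
Molar mass of FeCl2 = 126.75 g/mol → mol FeCl2 = 1.13 / 126.75 = 0.008915
n = 0.03552 / 0.008915 = 3.98 ≈ 4 → FeCl2·4H2O

FeCl2·4H2O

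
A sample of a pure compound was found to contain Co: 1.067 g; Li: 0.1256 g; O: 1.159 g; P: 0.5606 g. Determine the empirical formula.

Moles — Co: 1.067 / 58.93 = 0.01811 mol; Li: 0.1256 / 6.94 = 0.0181 mol; O: 1.159 / 16.00 = 0.07244 mol; P: 0.5606 / 30.97 = 0.0181 mol
Smallest is Li at 0.0181 mol; normalising gives Co 1.000, Li 1.000, O 4.003, P 1.000
→ CoLiO4P

CoLiO4P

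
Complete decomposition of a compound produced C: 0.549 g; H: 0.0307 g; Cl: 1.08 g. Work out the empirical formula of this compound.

C3H2Cl2

Moles — C: 0.549 / 12.01 = 0.04571 mol; H: 0.0307 / 1.008 = 0.03046 mol; Cl: 1.08 / 35.45 = 0.03047 mol
Smallest is H at 0.03046 mol; normalising gives C 1.501, H 1.000, Cl 1.000
Multiply by 2: C 3.00, H 2.00, Cl 2.00 → C3H2Cl2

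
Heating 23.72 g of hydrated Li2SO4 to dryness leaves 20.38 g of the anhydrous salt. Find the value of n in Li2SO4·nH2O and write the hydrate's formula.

Mass of water lost = 23.72 − 20.38 = 3.34 g → 3.34 / 18.02 = 0.1853 mol H2O
Molar mass of Li2SO4 = 109.95 g/mol → mol Li2SO4 = 20.38 / 109.95 = 0.1854
n = 0.1853 / 0.1854 = 1.00 ≈ 1 → Li2SO4·H2O

Li2SO4·H2O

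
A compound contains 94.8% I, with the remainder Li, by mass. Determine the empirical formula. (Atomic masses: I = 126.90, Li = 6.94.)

ILi

Assume 100 g: 94.8 g I, 5.2 g Li.
n(I) = 94.8/126.90 = 0.747, n(Li) = 5.2/6.94 = 0.7493
Divide by the smallest (0.747 mol I): I 1.000, Li 1.003
Ratio ≈ 1:1, so the empirical formula is ILi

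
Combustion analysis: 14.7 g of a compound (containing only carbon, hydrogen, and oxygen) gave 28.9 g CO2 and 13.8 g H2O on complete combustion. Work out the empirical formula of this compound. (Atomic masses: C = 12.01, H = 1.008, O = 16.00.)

mol C = 28.9 / 44.01 = 0.6567; mass C = 0.6567 × 12.01 = 7.887 g
mol H = 2 × (13.8 / 18.02) = 1.532; mass H = 1.532 × 1.008 = 1.544 g
mass O = 14.7 − (9.430) = 5.270 g → mol O = 0.3293
Ratios (÷ 0.3293): C 1.994, H 4.651, O 1.000
Multiply by 3: C 5.98, H 13.95, O 3.00 → C6H14O3

C6H14O3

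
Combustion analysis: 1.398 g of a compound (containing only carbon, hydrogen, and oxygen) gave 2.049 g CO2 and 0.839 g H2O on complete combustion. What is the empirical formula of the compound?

mol C = 2.049 / 44.01 = 0.04656; mass C = 0.04656 × 12.01 = 0.5592 g
mol H = 2 × (0.839 / 18.02) = 0.09312; mass H = 0.09312 × 1.008 = 0.09386 g
mass O = 1.398 − (0.6530) = 0.7450 g → mol O = 0.04656
Smallest is C at 0.04656 mol; normalising gives C 1.000, H 2.000, O 1.000
→ CH2O

CH2O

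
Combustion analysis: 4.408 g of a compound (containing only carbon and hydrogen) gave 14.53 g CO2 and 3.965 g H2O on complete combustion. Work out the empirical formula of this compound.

mol C = 14.53 / 44.01 = 0.3302; mass C = 0.3302 × 12.01 = 3.965 g
mol H = 2 × (3.965 / 18.02) = 0.4401; mass H = 0.4401 × 1.008 = 0.4436 g
Ratios (÷ 0.3302): C 1.000, H 1.333
Scaling by 3: C 3.00, H 4.00 → C3H4

C3H4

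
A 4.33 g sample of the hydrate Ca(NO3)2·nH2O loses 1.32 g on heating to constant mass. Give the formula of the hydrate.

Mass of anhydrous Ca(NO3)2 = 4.33 − 1.32 = 3.01 g
mol H2O = 1.32 / 18.02 = 0.07325
Molar mass of Ca(NO3)2 = 164.10 g/mol → mol Ca(NO3)2 = 3.01 / 164.10 = 0.01834
n = 0.07325 / 0.01834 = 3.99 ≈ 4 → Ca(NO3)2·4H2O

Ca(NO3)2·4H2O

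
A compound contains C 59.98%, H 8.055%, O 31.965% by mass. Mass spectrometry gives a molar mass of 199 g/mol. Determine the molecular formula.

Assume 100 g: 59.98 g C, 8.055 g H, 31.965 g O.
C: 59.98 g ÷ 12.01 g/mol = 4.994 mol
H: 8.055 g ÷ 1.008 g/mol = 7.991 mol
O: 31.965 g ÷ 16.00 g/mol = 1.998 mol
Ratios (÷ 1.998): C 2.500, H 4.000, O 1.000
×2: C 5.00, H 8.00, O 2.00 → C5H8O2
Empirical-formula mass = 100.11 g/mol
n = 199 / 100.11 = 1.99 ≈ 2
Molecular formula = (C5H8O2)×2 = C10H16O4

C10H16O4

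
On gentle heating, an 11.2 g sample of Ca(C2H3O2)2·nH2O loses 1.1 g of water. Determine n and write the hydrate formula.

Mass of anhydrous Ca(C2H3O2)2 = 11.2 − 1.1 = 10.1 g
mol H2O = 1.1 / 18.02 = 0.06104
Molar mass of Ca(C2H3O2)2 = 158.17 g/mol → mol Ca(C2H3O2)2 = 10.1 / 158.17 = 0.06386
n = 0.06104 / 0.06386 = 0.96 ≈ 1 → Ca(C2H3O2)2·H2O

Ca(C2H3O2)2·H2O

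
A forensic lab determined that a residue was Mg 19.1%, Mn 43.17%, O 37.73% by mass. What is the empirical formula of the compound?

MgMnO3

Assume 100 g: 19.1 g Mg, 43.17 g Mn, 37.73 g O.
n(Mg) = 19.1/24.31 = 0.7857, n(Mn) = 43.17/54.94 = 0.7858, n(O) = 37.73/16.00 = 2.358
Divide by the smallest (0.7857 mol Mg): Mg 1.000, Mn 1.000, O 3.001
Ratio ≈ 1:1:3, so the empirical formula is MgMnO3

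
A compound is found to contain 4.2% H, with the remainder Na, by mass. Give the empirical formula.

HNa

Assume 100 g: 4.2 g H, 95.8 g Na.
H: 4.2 g ÷ 1.008 g/mol = 4.167 mol
Na: 95.8 g ÷ 22.99 g/mol = 4.167 mol
Ratios (÷ 4.167): H 1.000, Na 1.000
Ratio ≈ 1:1, so the empirical formula is HNa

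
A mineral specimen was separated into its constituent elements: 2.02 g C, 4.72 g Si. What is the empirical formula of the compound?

CSi

Moles — C: 2.02 / 12.01 = 0.1682 mol; Si: 4.72 / 28.09 = 0.168 mol
Divide by the smallest (0.168 mol Si): C 1.001, Si 1.000
≈ 1:1 → CSi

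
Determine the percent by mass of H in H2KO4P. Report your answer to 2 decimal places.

Molar mass = 2(1.008) + 1(39.10) + 4(16.00) + 1(30.97) = 136.086 g/mol
Mass of H per mole = 2 × 1.008 = 2.016 g
% H = 2.016 / 136.086 × 100 = 1.48%

1.48%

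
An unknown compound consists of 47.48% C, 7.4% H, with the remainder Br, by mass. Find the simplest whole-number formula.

Assume 100 g: 47.48 g C, 7.4 g H, 45.12 g Br.
C: 47.48 g ÷ 12.01 g/mol = 3.953 mol
H: 7.4 g ÷ 1.008 g/mol = 7.341 mol
Br: 45.12 g ÷ 79.90 g/mol = 0.5647 mol
Divide by the smallest (0.5647 mol Br): C 7.001, H 13.000, Br 1.000
→ C7H13Br

C7H13Br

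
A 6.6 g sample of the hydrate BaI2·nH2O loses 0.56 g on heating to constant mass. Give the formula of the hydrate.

Mass of anhydrous BaI2 = 6.6 − 0.56 = 6.04 g
mol H2O = 0.56 / 18.02 = 0.03108
Molar mass of BaI2 = 391.13 g/mol → mol BaI2 = 6.04 / 391.13 = 0.01544
n = 0.03108 / 0.01544 = 2.01 ≈ 2 → BaI2·2H2O

BaI2·2H2O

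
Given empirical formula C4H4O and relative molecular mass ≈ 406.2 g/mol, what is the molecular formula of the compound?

Empirical-formula mass = 68.07 g/mol
n = 406.2 / 68.07 = 5.97 ≈ 6
Molecular formula = (C4H4O)6 = C24H24O6

C24H24O6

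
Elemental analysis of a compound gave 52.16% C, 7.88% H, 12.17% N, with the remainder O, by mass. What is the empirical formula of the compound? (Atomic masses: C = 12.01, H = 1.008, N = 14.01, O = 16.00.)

Assume 100 g: 52.16 g C, 7.88 g H, 12.17 g N, 27.79 g O.
n(C) = 52.16/12.01 = 4.343, n(H) = 7.88/1.008 = 7.817, n(N) = 12.17/14.01 = 0.8687, n(O) = 27.79/16.00 = 1.737
Divide by the smallest (0.8687 mol N): C 5.000, H 8.999, N 1.000, O 1.999
Ratio ≈ 5:9:1:2, so the empirical formula is C5H9NO2

C5H9NO2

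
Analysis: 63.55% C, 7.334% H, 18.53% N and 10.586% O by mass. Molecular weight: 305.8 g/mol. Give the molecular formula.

C16H22N4O2

Assume 100 g: 63.55 g C, 7.334 g H, 18.53 g N, 10.586 g O.
C: 63.55 g ÷ 12.01 g/mol = 5.291 mol
H: 7.334 g ÷ 1.008 g/mol = 7.276 mol
N: 18.53 g ÷ 14.01 g/mol = 1.323 mol
O: 10.586 g ÷ 16.00 g/mol = 0.6616 mol
Ratios (÷ 0.6616): C 7.998, H 10.997, N 1.999, O 1.000
→ C8H11N2O
Empirical-formula mass = 151.19 g/mol
n = 305.8 / 151.19 = 2.02 ≈ 2
Molecular formula = (C8H11N2O)×2 = C16H22N4O2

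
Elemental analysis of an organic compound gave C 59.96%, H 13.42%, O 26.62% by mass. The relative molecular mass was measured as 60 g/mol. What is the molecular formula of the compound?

C3H8O

Assume 100 g: 59.96 g C, 13.42 g H, 26.62 g O.
C: 59.96 g ÷ 12.01 g/mol = 4.993 mol
H: 13.42 g ÷ 1.008 g/mol = 13.31 mol
O: 26.62 g ÷ 16.00 g/mol = 1.664 mol
Ratios (÷ 1.664): C 3.001, H 8.002, O 1.000
≈ 3:8:1 → C3H8O
Empirical-formula mass = 60.09 g/mol
n = 60 / 60.09 = 1.00 ≈ 1
Molecular formula = empirical formula = C3H8O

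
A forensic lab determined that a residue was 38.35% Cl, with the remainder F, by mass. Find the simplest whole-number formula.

ClF3

Assume 100 g: 38.35 g Cl, 61.65 g F.
n(Cl) = 38.35/35.45 = 1.082, n(F) = 61.65/19.00 = 3.245
Ratios (÷ 1.082): Cl 1.000, F 2.999
→ ClF3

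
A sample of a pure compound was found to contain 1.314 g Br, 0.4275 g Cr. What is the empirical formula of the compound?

n(Br) = 1.314/79.90 = 0.01645, n(Cr) = 0.4275/52.00 = 0.008221
Ratios (÷ 0.008221): Br 2.000, Cr 1.000
→ Br2Cr

Br2Cr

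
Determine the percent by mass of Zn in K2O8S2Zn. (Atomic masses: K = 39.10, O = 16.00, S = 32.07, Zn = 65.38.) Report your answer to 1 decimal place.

19.5%

Molar mass = 2(39.10) + 8(16.00) + 2(32.07) + 1(65.38) = 335.720 g/mol
Mass of Zn per mole = 1 × 65.38 = 65.380 g
% Zn = 65.380 / 335.720 × 100 = 19.5%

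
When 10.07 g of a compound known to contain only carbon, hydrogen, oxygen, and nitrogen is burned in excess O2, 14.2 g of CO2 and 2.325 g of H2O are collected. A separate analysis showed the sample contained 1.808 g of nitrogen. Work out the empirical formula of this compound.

C5H4N2O4

mol C = 14.2 / 44.01 = 0.3227; mass C = 0.3227 × 12.01 = 3.875 g
mol H = 2 × (2.325 / 18.02) = 0.2580; mass H = 0.2580 × 1.008 = 0.2601 g
mol N = 1.808 / 14.01 = 0.1291
mass O = 10.07 − (5.943) = 4.127 g → mol O = 0.2579
Smallest is N at 0.1291 mol; normalising gives C 2.500, H 2.000, N 1.000, O 1.999
Multiply by 2: C 5.00, H 4.00, N 2.00, O 4.00 → C5H4N2O4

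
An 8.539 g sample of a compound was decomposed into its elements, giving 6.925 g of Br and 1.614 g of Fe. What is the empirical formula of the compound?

n(Br) = 6.925/79.90 = 0.08667, n(Fe) = 1.614/55.85 = 0.0289
Ratios (÷ 0.0289): Br 2.999, Fe 1.000
Ratio ≈ 3:1, so the empirical formula is Br3Fe

Br3Fe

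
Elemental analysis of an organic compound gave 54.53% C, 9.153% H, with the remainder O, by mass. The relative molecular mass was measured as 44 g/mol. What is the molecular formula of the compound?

Assume 100 g: 54.53 g C, 9.153 g H, 36.317 g O.
Moles — C: 54.53 / 12.01 = 4.54 mol; H: 9.153 / 1.008 = 9.08 mol; O: 36.317 / 16.00 = 2.27 mol
Divide by the smallest (2.27 mol O): C 2.000, H 4.000, O 1.000
→ C2H4O
Empirical-formula mass = 44.05 g/mol
n = 44 / 44.05 = 1.00 ≈ 1
Molecular formula = empirical formula = C2H4O

C2H4O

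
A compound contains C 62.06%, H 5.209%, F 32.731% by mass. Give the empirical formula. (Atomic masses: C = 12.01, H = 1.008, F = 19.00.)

Assume 100 g: 62.06 g C, 5.209 g H, 32.731 g F.
n(C) = 62.06/12.01 = 5.167, n(H) = 5.209/1.008 = 5.168, n(F) = 32.731/19.00 = 1.723
Smallest is F at 1.723 mol; normalising gives C 3.000, H 3.000, F 1.000
Ratio ≈ 3:3:1, so the empirical formula is C3H3F

C3H3F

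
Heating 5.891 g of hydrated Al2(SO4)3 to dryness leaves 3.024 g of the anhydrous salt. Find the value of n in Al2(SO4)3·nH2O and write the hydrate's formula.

Al2(SO4)3·18H2O

Mass of water lost = 5.891 − 3.024 = 2.867 g → 2.867 / 18.02 = 0.1591 mol H2O
Molar mass of Al2(SO4)3 = 342.17 g/mol → mol Al2(SO4)3 = 3.024 / 342.17 = 0.008838
n = 0.1591 / 0.008838 = 18.00 ≈ 18 → Al2(SO4)3·18H2O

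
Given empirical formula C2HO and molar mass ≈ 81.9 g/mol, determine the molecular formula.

Empirical-formula mass = 41.03 g/mol
n = 81.9 / 41.03 = 2.00 ≈ 2
Molecular formula = (C2HO)2 = C4H2O2

C4H2O2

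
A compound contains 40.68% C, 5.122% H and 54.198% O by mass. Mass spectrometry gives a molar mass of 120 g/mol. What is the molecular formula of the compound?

Assume 100 g: 40.68 g C, 5.122 g H, 54.198 g O.
Moles — C: 40.68 / 12.01 = 3.387 mol; H: 5.122 / 1.008 = 5.081 mol; O: 54.198 / 16.00 = 3.387 mol
Ratios (÷ 3.387): C 1.000, H 1.500, O 1.000
Scaling by 2: C 2.00, H 3.00, O 2.00 → C2H3O2
Empirical-formula mass = 59.04 g/mol
n = 120 / 59.04 = 2.03 ≈ 2
Molecular formula = (C2H3O2)×2 = C4H6O4

C4H6O4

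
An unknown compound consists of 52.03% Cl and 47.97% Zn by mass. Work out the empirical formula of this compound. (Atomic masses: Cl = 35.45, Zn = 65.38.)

Cl2Zn

Assume 100 g: 52.03 g Cl, 47.97 g Zn.
Moles — Cl: 52.03 / 35.45 = 1.468 mol; Zn: 47.97 / 65.38 = 0.7337 mol
Ratios (÷ 0.7337): Cl 2.000, Zn 1.000
≈ 2:1 → Cl2Zn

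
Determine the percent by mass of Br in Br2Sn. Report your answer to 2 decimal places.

57.38%

Molar mass = 2(79.90) + 1(118.71) = 278.510 g/mol
Mass of Br per mole = 2 × 79.90 = 159.800 g
% Br = 159.800 / 278.510 × 100 = 57.38%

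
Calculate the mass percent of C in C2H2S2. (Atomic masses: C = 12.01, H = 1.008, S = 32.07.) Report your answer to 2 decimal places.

Molar mass = 2(12.01) + 2(1.008) + 2(32.07) = 90.176 g/mol
Mass of C per mole = 2 × 12.01 = 24.020 g
% C = 24.020 / 90.176 × 100 = 26.64%

26.64%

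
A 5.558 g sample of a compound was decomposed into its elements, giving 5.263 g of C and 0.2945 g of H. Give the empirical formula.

n(C) = 5.263/12.01 = 0.4382, n(H) = 0.2945/1.008 = 0.2922
Smallest is H at 0.2922 mol; normalising gives C 1.500, H 1.000
Scaling by 2: C 3.00, H 2.00 → C3H2

C3H2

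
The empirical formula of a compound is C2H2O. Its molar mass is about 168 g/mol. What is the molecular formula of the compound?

Empirical-formula mass = 42.04 g/mol
n = 168 / 42.04 = 4.00 ≈ 4
Molecular formula = (C2H2O)4 = C8H8O4

C8H8O4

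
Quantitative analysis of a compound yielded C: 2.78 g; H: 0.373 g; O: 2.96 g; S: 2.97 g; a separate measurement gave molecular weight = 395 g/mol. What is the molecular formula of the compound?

Moles — C: 2.78 / 12.01 = 0.2315 mol; H: 0.373 / 1.008 = 0.37 mol; O: 2.96 / 16.00 = 0.185 mol; S: 2.97 / 32.07 = 0.09261 mol
Ratios (÷ 0.09261): C 2.499, H 3.996, O 1.998, S 1.000
Multiply by 2: C 5.00, H 7.99, O 4.00, S 2.00 → C5H8O4S2
Empirical-formula mass = 196.25 g/mol
n = 395 / 196.25 = 2.01 ≈ 2
Molecular formula = (C5H8O4S2)×2 = C10H16O8S4

C10H16O8S4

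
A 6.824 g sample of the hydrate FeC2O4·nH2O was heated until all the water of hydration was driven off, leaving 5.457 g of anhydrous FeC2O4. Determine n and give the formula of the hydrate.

FeC2O4·2H2O

Mass of water lost = 6.824 − 5.457 = 1.367 g → 1.367 / 18.02 = 0.07586 mol H2O
Molar mass of FeC2O4 = 143.87 g/mol → mol FeC2O4 = 5.457 / 143.87 = 0.03793
n = 0.07586 / 0.03793 = 2.00 ≈ 2 → FeC2O4·2H2O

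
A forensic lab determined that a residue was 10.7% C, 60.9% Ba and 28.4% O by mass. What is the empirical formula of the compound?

Assume 100 g: 10.7 g C, 60.9 g Ba, 28.4 g O.
n(C) = 10.7/12.01 = 0.8909, n(Ba) = 60.9/137.33 = 0.4435, n(O) = 28.4/16.00 = 1.775
Smallest is Ba at 0.4435 mol; normalising gives C 2.009, Ba 1.000, O 4.003
→ C2BaO4

C2BaO4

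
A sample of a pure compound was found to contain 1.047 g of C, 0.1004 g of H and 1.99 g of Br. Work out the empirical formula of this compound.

C7H8Br2

C: 1.047 g ÷ 12.01 g/mol = 0.08718 mol
H: 0.1004 g ÷ 1.008 g/mol = 0.0996 mol
Br: 1.99 g ÷ 79.90 g/mol = 0.02491 mol
Ratios (÷ 0.02491): C 3.500, H 3.999, Br 1.000
Multiply by 2: C 7.00, H 8.00, Br 2.00 → C7H8Br2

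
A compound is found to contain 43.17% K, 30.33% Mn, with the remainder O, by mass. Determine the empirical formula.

Assume 100 g: 43.17 g K, 30.33 g Mn, 26.5 g O.
K: 43.17 g ÷ 39.10 g/mol = 1.104 mol
Mn: 30.33 g ÷ 54.94 g/mol = 0.5521 mol
O: 26.5 g ÷ 16.00 g/mol = 1.656 mol
Divide by the smallest (0.5521 mol Mn): K 2.000, Mn 1.000, O 3.000
→ K2MnO3

K2MnO3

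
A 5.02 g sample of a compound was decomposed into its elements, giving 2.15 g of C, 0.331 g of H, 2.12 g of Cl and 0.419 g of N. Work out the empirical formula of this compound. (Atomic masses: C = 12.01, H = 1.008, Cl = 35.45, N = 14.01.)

Moles — C: 2.15 / 12.01 = 0.179 mol; H: 0.331 / 1.008 = 0.3284 mol; Cl: 2.12 / 35.45 = 0.0598 mol; N: 0.419 / 14.01 = 0.02991 mol
Ratios (÷ 0.02991): C 5.986, H 10.980, Cl 2.000, N 1.000
Ratio ≈ 6:11:2:1, so the empirical formula is C6H11Cl2N

C6H11Cl2N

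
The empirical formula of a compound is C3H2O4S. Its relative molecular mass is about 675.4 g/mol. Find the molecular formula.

C15H10O20S5

Empirical-formula mass = 134.12 g/mol
n = 675.4 / 134.12 = 5.04 ≈ 5
Molecular formula = (C3H2O4S)5 = C15H10O20S5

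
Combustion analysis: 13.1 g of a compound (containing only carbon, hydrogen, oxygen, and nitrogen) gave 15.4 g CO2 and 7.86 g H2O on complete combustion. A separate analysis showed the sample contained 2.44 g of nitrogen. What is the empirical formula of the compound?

mol C = 15.4 / 44.01 = 0.3499; mass C = 0.3499 × 12.01 = 4.203 g
mol H = 2 × (7.86 / 18.02) = 0.8724; mass H = 0.8724 × 1.008 = 0.8793 g
mol N = 2.44 / 14.01 = 0.1742
mass O = 13.1 − (7.522) = 5.578 g → mol O = 0.3486
Smallest is N at 0.1742 mol; normalising gives C 2.009, H 5.009, N 1.000, O 2.002
≈ 2:5:1:2 → C2H5NO2

C2H5NO2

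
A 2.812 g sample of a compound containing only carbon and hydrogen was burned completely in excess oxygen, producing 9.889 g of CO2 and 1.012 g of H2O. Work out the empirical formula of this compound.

mol C = 9.889 / 44.01 = 0.2247; mass C = 0.2247 × 12.01 = 2.699 g
mol H = 2 × (1.012 / 18.02) = 0.1123; mass H = 0.1123 × 1.008 = 0.1132 g
Ratios (÷ 0.1123): C 2.001, H 1.000
Ratio ≈ 2:1, so the empirical formula is C2H

C2H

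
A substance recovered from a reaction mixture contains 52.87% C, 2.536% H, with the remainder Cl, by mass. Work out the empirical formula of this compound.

C7H4Cl2

Assume 100 g: 52.87 g C, 2.536 g H, 44.594 g Cl.
Moles — C: 52.87 / 12.01 = 4.402 mol; H: 2.536 / 1.008 = 2.516 mol; Cl: 44.594 / 35.45 = 1.258 mol
Divide by the smallest (1.258 mol Cl): C 3.500, H 2.000, Cl 1.000
Scaling by 2: C 7.00, H 4.00, Cl 2.00 → C7H4Cl2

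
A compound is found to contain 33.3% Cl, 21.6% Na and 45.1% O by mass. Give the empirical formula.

Assume 100 g: 33.3 g Cl, 21.6 g Na, 45.1 g O.
Cl: 33.3 g ÷ 35.45 g/mol = 0.9394 mol
Na: 21.6 g ÷ 22.99 g/mol = 0.9395 mol
O: 45.1 g ÷ 16.00 g/mol = 2.819 mol
Ratios (÷ 0.9394): Cl 1.000, Na 1.000, O 3.001
→ ClNaO3

ClNaO3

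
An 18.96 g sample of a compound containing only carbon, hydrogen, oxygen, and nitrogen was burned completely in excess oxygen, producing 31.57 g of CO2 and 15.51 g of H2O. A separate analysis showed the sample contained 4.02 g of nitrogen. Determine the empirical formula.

C5H12N2O2

mol C = 31.57 / 44.01 = 0.7173; mass C = 0.7173 × 12.01 = 8.615 g
mol H = 2 × (15.51 / 18.02) = 1.721; mass H = 1.721 × 1.008 = 1.735 g
mol N = 4.02 / 14.01 = 0.2869
mass O = 18.96 − (14.37) = 4.590 g → mol O = 0.2868
Smallest is O at 0.2868 mol; normalising gives C 2.501, H 6.001, N 1.000, O 1.000
Multiply by 2: C 5.00, H 12.00, N 2.00, O 2.00 → C5H12N2O2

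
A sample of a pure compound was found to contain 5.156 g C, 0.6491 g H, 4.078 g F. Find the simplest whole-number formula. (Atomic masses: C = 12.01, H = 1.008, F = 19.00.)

n(C) = 5.156/12.01 = 0.4293, n(H) = 0.6491/1.008 = 0.6439, n(F) = 4.078/19.00 = 0.2146
Ratios (÷ 0.2146): C 2.000, H 3.000, F 1.000
≈ 2:3:1 → C2H3F

C2H3F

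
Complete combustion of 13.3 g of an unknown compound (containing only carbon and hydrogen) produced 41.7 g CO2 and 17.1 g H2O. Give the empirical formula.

CH2

mol C = 41.7 / 44.01 = 0.9475; mass C = 0.9475 × 12.01 = 11.38 g
mol H = 2 × (17.1 / 18.02) = 1.898; mass H = 1.898 × 1.008 = 1.913 g
Smallest is C at 0.9475 mol; normalising gives C 1.000, H 2.003
→ CH2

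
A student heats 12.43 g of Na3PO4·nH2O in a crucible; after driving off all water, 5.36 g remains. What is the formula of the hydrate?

Mass of water lost = 12.43 − 5.36 = 7.07 g → 7.07 / 18.02 = 0.3923 mol H2O
Molar mass of Na3PO4 = 163.94 g/mol → mol Na3PO4 = 5.36 / 163.94 = 0.03269
n = 0.3923 / 0.03269 = 12.00 ≈ 12 → Na3PO4·12H2O

Na3PO4·12H2O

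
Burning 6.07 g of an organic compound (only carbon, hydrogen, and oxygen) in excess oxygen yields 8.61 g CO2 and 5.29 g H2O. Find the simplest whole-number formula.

mol C = 8.61 / 44.01 = 0.1956; mass C = 0.1956 × 12.01 = 2.350 g
mol H = 2 × (5.29 / 18.02) = 0.5871; mass H = 0.5871 × 1.008 = 0.5918 g
mass O = 6.07 − (2.941) = 3.129 g → mol O = 0.1955
Ratios (÷ 0.1955): C 1.001, H 3.003, O 1.000
≈ 1:3:1 → CH3O

CH3O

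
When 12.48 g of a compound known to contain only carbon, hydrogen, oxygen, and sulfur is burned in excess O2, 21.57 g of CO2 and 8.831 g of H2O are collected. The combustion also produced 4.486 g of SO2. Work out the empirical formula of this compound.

mol C = 21.57 / 44.01 = 0.4901; mass C = 0.4901 × 12.01 = 5.886 g
mol H = 2 × (8.831 / 18.02) = 0.9801; mass H = 0.9801 × 1.008 = 0.9880 g
mol S = 4.486 / 64.07 = 0.07002; mass S = 2.245 g
mass O = 12.48 − (9.120) = 3.360 g → mol O = 0.2100
Ratios (÷ 0.07002): C 7.000, H 13.998, O 3.000, S 1.000
→ C7H14O3S

C7H14O3S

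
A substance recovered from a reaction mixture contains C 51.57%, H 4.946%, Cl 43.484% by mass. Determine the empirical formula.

Assume 100 g: 51.57 g C, 4.946 g H, 43.484 g Cl.
C: 51.57 g ÷ 12.01 g/mol = 4.294 mol
H: 4.946 g ÷ 1.008 g/mol = 4.907 mol
Cl: 43.484 g ÷ 35.45 g/mol = 1.227 mol
Smallest is Cl at 1.227 mol; normalising gives C 3.501, H 4.000, Cl 1.000
Multiply by 2: C 7.00, H 8.00, Cl 2.00 → C7H8Cl2

C7H8Cl2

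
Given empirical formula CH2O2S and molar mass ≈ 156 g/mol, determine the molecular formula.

C2H4O4S2

Empirical-formula mass = 78.10 g/mol
n = 156 / 78.10 = 2.00 ≈ 2
Molecular formula = (CH2O2S)2 = C2H4O4S2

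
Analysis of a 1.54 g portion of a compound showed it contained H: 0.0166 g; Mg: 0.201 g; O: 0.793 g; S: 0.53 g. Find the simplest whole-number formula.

H2MgO6S2

n(H) = 0.0166/1.008 = 0.01647, n(Mg) = 0.201/24.31 = 0.008268, n(O) = 0.793/16.00 = 0.04956, n(S) = 0.53/32.07 = 0.01653
Smallest is Mg at 0.008268 mol; normalising gives H 1.992, Mg 1.000, O 5.994, S 1.999
Ratio ≈ 2:1:6:2, so the empirical formula is H2MgO6S2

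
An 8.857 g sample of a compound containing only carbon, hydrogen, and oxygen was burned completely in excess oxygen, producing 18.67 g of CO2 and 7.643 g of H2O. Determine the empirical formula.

mol C = 18.67 / 44.01 = 0.4242; mass C = 0.4242 × 12.01 = 5.095 g
mol H = 2 × (7.643 / 18.02) = 0.8483; mass H = 0.8483 × 1.008 = 0.8551 g
mass O = 8.857 − (5.950) = 2.907 g → mol O = 0.1817
Ratios (÷ 0.1817): C 2.335, H 4.669, O 1.000
Multiply by 3: C 7.00, H 14.01, O 3.00 → C7H14O3

C7H14O3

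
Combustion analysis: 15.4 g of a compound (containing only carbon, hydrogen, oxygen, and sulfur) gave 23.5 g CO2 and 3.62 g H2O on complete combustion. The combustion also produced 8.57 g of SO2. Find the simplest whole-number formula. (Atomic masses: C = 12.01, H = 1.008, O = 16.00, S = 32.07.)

mol C = 23.5 / 44.01 = 0.5340; mass C = 0.5340 × 12.01 = 6.413 g
mol H = 2 × (3.62 / 18.02) = 0.4018; mass H = 0.4018 × 1.008 = 0.4050 g
mol S = 8.57 / 64.07 = 0.1338; mass S = 4.290 g
mass O = 15.4 − (11.11) = 4.292 g → mol O = 0.2683
Ratios (÷ 0.1338): C 3.992, H 3.004, O 2.006, S 1.000
Ratio ≈ 4:3:2:1, so the empirical formula is C4H3O2S

C4H3O2S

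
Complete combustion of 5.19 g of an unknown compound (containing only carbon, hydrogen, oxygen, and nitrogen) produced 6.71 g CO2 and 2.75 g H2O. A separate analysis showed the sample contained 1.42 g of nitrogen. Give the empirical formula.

mol C = 6.71 / 44.01 = 0.1525; mass C = 0.1525 × 12.01 = 1.831 g
mol H = 2 × (2.75 / 18.02) = 0.3052; mass H = 0.3052 × 1.008 = 0.3077 g
mol N = 1.42 / 14.01 = 0.1014
mass O = 5.19 − (3.559) = 1.631 g → mol O = 0.1020
Smallest is N at 0.1014 mol; normalising gives C 1.504, H 3.011, N 1.000, O 1.006
×2: C 3.01, H 6.02, N 2.00, O 2.01 → C3H6N2O2

C3H6N2O2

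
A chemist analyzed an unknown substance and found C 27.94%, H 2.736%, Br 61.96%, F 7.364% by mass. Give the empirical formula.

Assume 100 g: 27.94 g C, 2.736 g H, 61.96 g Br, 7.364 g F.
C: 27.94 g ÷ 12.01 g/mol = 2.326 mol
H: 2.736 g ÷ 1.008 g/mol = 2.714 mol
Br: 61.96 g ÷ 79.90 g/mol = 0.7755 mol
F: 7.364 g ÷ 19.00 g/mol = 0.3876 mol
Ratios (÷ 0.3876): C 6.002, H 7.003, Br 2.001, F 1.000
≈ 6:7:2:1 → C6H7Br2F

C6H7Br2F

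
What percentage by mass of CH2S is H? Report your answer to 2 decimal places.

4.37%

Molar mass = 1(12.01) + 2(1.008) + 1(32.07) = 46.096 g/mol
Mass of H per mole = 2 × 1.008 = 2.016 g
% H = 2.016 / 46.096 × 100 = 4.37%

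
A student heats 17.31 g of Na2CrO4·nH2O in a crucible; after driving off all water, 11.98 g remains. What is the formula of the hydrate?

Na2CrO4·4H2O

Mass of water lost = 17.31 − 11.98 = 5.33 g → 5.33 / 18.02 = 0.2958 mol H2O
Molar mass of Na2CrO4 = 161.98 g/mol → mol Na2CrO4 = 11.98 / 161.98 = 0.07396
n = 0.2958 / 0.07396 = 4.00 ≈ 4 → Na2CrO4·4H2O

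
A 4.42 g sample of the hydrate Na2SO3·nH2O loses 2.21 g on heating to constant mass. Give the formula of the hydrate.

Mass of anhydrous Na2SO3 = 4.42 − 2.21 = 2.21 g
mol H2O = 2.21 / 18.02 = 0.1226
Molar mass of Na2SO3 = 126.05 g/mol → mol Na2SO3 = 2.21 / 126.05 = 0.01753
n = 0.1226 / 0.01753 = 7.00 ≈ 7 → Na2SO3·7H2O

Na2SO3·7H2O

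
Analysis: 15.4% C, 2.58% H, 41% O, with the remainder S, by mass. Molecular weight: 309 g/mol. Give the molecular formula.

Assume 100 g: 15.4 g C, 2.58 g H, 41 g O, 41.02 g S.
n(C) = 15.4/12.01 = 1.282, n(H) = 2.58/1.008 = 2.56, n(O) = 41/16.00 = 2.562, n(S) = 41.02/32.07 = 1.279
Ratios (÷ 1.279): C 1.002, H 2.001, O 2.003, S 1.000
→ CH2O2S
Empirical-formula mass = 78.10 g/mol
n = 309 / 78.10 = 3.96 ≈ 4
Molecular formula = (CH2O2S)×4 = C4H8O8S4

C4H8O8S4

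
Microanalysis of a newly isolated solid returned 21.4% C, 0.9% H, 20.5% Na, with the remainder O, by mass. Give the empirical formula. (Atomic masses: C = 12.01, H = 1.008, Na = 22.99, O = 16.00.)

Assume 100 g: 21.4 g C, 0.9 g H, 20.5 g Na, 57.2 g O.
C: 21.4 g ÷ 12.01 g/mol = 1.782 mol
H: 0.9 g ÷ 1.008 g/mol = 0.8929 mol
Na: 20.5 g ÷ 22.99 g/mol = 0.8917 mol
O: 57.2 g ÷ 16.00 g/mol = 3.575 mol
Ratios (÷ 0.8917): C 1.998, H 1.001, Na 1.000, O 4.009
≈ 2:1:1:4 → C2HNaO4

C2HNaO4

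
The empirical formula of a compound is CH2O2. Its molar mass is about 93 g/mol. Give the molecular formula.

Empirical-formula mass = 46.03 g/mol
n = 93 / 46.03 = 2.02 ≈ 2
Molecular formula = (CH2O2)2 = C2H4O4

C2H4O4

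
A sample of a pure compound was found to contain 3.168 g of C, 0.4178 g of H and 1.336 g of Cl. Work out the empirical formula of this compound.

Moles — C: 3.168 / 12.01 = 0.2638 mol; H: 0.4178 / 1.008 = 0.4145 mol; Cl: 1.336 / 35.45 = 0.03769 mol
Divide by the smallest (0.03769 mol Cl): C 6.999, H 10.998, Cl 1.000
→ C7H11Cl

C7H11Cl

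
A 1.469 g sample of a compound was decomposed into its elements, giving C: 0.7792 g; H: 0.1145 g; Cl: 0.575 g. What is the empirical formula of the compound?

n(C) = 0.7792/12.01 = 0.06488, n(H) = 0.1145/1.008 = 0.1136, n(Cl) = 0.575/35.45 = 0.01622
Divide by the smallest (0.01622 mol Cl): C 4.000, H 7.003, Cl 1.000
Ratio ≈ 4:7:1, so the empirical formula is C4H7Cl

C4H7Cl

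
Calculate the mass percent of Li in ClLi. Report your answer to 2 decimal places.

Molar mass = 1(35.45) + 1(6.94) = 42.390 g/mol
Mass of Li per mole = 1 × 6.94 = 6.940 g
% Li = 6.940 / 42.390 × 100 = 16.37%

16.37%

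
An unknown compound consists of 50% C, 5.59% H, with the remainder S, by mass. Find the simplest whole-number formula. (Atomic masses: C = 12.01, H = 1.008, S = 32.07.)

Assume 100 g: 50 g C, 5.59 g H, 44.41 g S.
n(C) = 50/12.01 = 4.163, n(H) = 5.59/1.008 = 5.546, n(S) = 44.41/32.07 = 1.385
Ratios (÷ 1.385): C 3.006, H 4.005, S 1.000
→ C3H4S

C3H4S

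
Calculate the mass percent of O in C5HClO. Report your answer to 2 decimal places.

14.22%

Molar mass = 5(12.01) + 1(1.008) + 1(35.45) + 1(16.00) = 112.508 g/mol
Mass of O per mole = 1 × 16.00 = 16.000 g
% O = 16.000 / 112.508 × 100 = 14.22%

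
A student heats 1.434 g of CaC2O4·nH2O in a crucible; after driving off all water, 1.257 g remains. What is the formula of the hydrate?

Mass of water lost = 1.434 − 1.257 = 0.177 g → 0.177 / 18.02 = 0.009822 mol H2O
Molar mass of CaC2O4 = 128.10 g/mol → mol CaC2O4 = 1.257 / 128.10 = 0.009813
n = 0.009822 / 0.009813 = 1.00 ≈ 1 → CaC2O4·H2O

CaC2O4·H2O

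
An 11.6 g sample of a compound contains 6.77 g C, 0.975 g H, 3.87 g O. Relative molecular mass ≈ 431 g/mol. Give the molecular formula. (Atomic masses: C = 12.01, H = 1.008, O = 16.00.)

C21H36O9

Moles — C: 6.77 / 12.01 = 0.5637 mol; H: 0.975 / 1.008 = 0.9673 mol; O: 3.87 / 16.00 = 0.2419 mol
Smallest is O at 0.2419 mol; normalising gives C 2.331, H 3.999, O 1.000
×3: C 6.99, H 12.00, O 3.00 → C7H12O3
Empirical-formula mass = 144.17 g/mol
n = 431 / 144.17 = 2.99 ≈ 3
Molecular formula = (C7H12O3)×3 = C21H36O9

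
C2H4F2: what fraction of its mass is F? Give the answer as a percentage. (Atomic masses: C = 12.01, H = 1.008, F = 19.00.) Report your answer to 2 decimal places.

Molar mass = 2(12.01) + 4(1.008) + 2(19.00) = 66.052 g/mol
Mass of F per mole = 2 × 19.00 = 38.000 g
% F = 38.000 / 66.052 × 100 = 57.53%

57.53%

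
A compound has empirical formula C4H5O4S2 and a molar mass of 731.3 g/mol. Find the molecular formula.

Empirical-formula mass = 181.22 g/mol
n = 731.3 / 181.22 = 4.04 ≈ 4
Molecular formula = (C4H5O4S2)4 = C16H20O16S8

C16H20O16S8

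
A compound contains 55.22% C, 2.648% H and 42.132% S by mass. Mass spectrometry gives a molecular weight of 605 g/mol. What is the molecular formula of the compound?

C28H16S8

Assume 100 g: 55.22 g C, 2.648 g H, 42.132 g S.
Moles — C: 55.22 / 12.01 = 4.598 mol; H: 2.648 / 1.008 = 2.627 mol; S: 42.132 / 32.07 = 1.314 mol
Smallest is S at 1.314 mol; normalising gives C 3.500, H 2.000, S 1.000
×2: C 7.00, H 4.00, S 2.00 → C7H4S2
Empirical-formula mass = 152.24 g/mol
n = 605 / 152.24 = 3.97 ≈ 4
Molecular formula = (C7H4S2)×4 = C28H16S8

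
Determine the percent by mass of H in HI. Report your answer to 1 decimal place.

0.8%

Molar mass = 1(1.008) + 1(126.90) = 127.908 g/mol
Mass of H per mole = 1 × 1.008 = 1.008 g
% H = 1.008 / 127.908 × 100 = 0.8%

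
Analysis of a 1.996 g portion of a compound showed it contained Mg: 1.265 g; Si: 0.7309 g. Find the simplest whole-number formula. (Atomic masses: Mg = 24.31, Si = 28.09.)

n(Mg) = 1.265/24.31 = 0.05204, n(Si) = 0.7309/28.09 = 0.02602
Smallest is Si at 0.02602 mol; normalising gives Mg 2.000, Si 1.000
→ Mg2Si

Mg2Si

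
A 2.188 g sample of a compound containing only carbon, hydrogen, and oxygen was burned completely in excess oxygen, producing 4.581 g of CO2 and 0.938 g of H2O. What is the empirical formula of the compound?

C2H2O

mol C = 4.581 / 44.01 = 0.1041; mass C = 0.1041 × 12.01 = 1.250 g
mol H = 2 × (0.938 / 18.02) = 0.1041; mass H = 0.1041 × 1.008 = 0.1049 g
mass O = 2.188 − (1.355) = 0.8329 g → mol O = 0.05206
Smallest is O at 0.05206 mol; normalising gives C 1.999, H 2.000, O 1.000
→ C2H2O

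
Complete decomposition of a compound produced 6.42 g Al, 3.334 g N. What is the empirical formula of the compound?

AlN

Al: 6.42 g ÷ 26.98 g/mol = 0.238 mol
N: 3.334 g ÷ 14.01 g/mol = 0.238 mol
Smallest is Al at 0.238 mol; normalising gives Al 1.000, N 1.000
→ AlN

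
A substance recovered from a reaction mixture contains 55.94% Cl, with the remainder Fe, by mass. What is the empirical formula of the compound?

Assume 100 g: 55.94 g Cl, 44.06 g Fe.
n(Cl) = 55.94/35.45 = 1.578, n(Fe) = 44.06/55.85 = 0.7889
Smallest is Fe at 0.7889 mol; normalising gives Cl 2.000, Fe 1.000
≈ 2:1 → Cl2Fe

Cl2Fe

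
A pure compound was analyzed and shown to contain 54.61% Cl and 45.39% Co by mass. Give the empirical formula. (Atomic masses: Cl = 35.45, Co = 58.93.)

Cl2Co

Assume 100 g: 54.61 g Cl, 45.39 g Co.
Cl: 54.61 g ÷ 35.45 g/mol = 1.54 mol
Co: 45.39 g ÷ 58.93 g/mol = 0.7702 mol
Smallest is Co at 0.7702 mol; normalising gives Cl 2.000, Co 1.000
Ratio ≈ 2:1, so the empirical formula is Cl2Co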